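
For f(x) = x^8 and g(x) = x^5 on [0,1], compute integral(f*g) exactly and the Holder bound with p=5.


Step 1: Exact integral of f*g = integral(x^13, 0, 1) = 1/14
     = 0.071429
Step 2: Holder bound with p=5, q=1.25:
  ||f||_p = (integral x^40 dx)^(1/5) = (1/41)^(1/5) = 0.475821
  ||g||_q = (integral x^6.25 dx)^(1/1.25) = (1/7.25)^(1/1.25) = 0.204989
Step 3: Holder bound = ||f||_p * ||g||_q = 0.475821 * 0.204989 = 0.097538
Verification: 0.071429 <= 0.097538 (Holder holds)


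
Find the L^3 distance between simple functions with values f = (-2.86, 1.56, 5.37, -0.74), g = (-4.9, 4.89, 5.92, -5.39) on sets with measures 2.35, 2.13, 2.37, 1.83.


Step 1: Compute differences f_i - g_i:
  -2.86 - -4.9 = 2.04
  1.56 - 4.89 = -3.33
  5.37 - 5.92 = -0.55
  -0.74 - -5.39 = 4.65
Step 2: Compute |diff|^3 * measure for each set:
  |2.04|^3 * 2.35 = 8.489664 * 2.35 = 19.95071
  |-3.33|^3 * 2.13 = 36.926037 * 2.13 = 78.652459
  |-0.55|^3 * 2.37 = 0.166375 * 2.37 = 0.394309
  |4.65|^3 * 1.83 = 100.544625 * 1.83 = 183.996664
Step 3: Sum = 282.994142
Step 4: ||f-g||_3 = (282.994142)^(1/3) = 6.565369


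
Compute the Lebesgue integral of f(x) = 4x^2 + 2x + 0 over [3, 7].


The Lebesgue integral of a Riemann-integrable function agrees with the Riemann integral.
Antiderivative F(x) = (4/3)x^3 + (2/2)x^2 + 0x
F(7) = (4/3)*7^3 + (2/2)*7^2 + 0*7
     = (4/3)*343 + (2/2)*49 + 0*7
     = 457.333333 + 49 + 0
     = 506.333333
F(3) = 45
Integral = F(7) - F(3) = 506.333333 - 45 = 461.333333


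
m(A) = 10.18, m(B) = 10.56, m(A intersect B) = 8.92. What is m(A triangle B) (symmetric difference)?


m(A Delta B) = m(A) + m(B) - 2*m(A n B)
= 10.18 + 10.56 - 2*8.92
= 10.18 + 10.56 - 17.84
= 2.9


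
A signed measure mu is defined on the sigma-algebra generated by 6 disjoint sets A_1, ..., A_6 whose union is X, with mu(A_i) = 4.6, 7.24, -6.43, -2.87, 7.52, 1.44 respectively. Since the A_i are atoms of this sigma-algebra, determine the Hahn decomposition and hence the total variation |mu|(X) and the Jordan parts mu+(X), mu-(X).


Step 1: Every measurable set is a union of atoms (the cells / points), so a Hahn decomposition is
  obtained by grouping atoms by sign: P = union of atoms with mu > 0, N = union of the remaining atoms.
  Atoms in P (indices): 1, 2, 5, 6;  atoms in N (indices): 3, 4
  Positive values: 4.6, 7.24, 7.52, 1.44
  Negative values: -6.43, -2.87
Step 2: mu+(X) = mu(P) = sum of positive atom values = 20.8
Step 3: mu-(X) = -mu(N) = sum of |negative atom values| = 9.3
Step 4: |mu|(X) = mu+(X) + mu-(X) = 20.8 + 9.3 = 30.1


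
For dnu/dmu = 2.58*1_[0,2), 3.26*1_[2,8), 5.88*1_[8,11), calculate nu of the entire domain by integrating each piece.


Integrate each piece of the Radon-Nikodym derivative:
Step 1: integral_0^2 2.58 dx = 2.58*(2-0) = 2.58*2 = 5.16
Step 2: integral_2^8 3.26 dx = 3.26*(8-2) = 3.26*6 = 19.56
Step 3: integral_8^11 5.88 dx = 5.88*(11-8) = 5.88*3 = 17.64
Total: 5.16 + 19.56 + 17.64 = 42.36


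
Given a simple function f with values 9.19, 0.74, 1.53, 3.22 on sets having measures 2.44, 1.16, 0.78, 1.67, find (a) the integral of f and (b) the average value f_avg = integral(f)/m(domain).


Step 1: Integral = sum(value_i * measure_i)
= 9.19*2.44 + 0.74*1.16 + 1.53*0.78 + 3.22*1.67
= 22.4236 + 0.8584 + 1.1934 + 5.3774
= 29.8528
Step 2: Total measure of domain = 2.44 + 1.16 + 0.78 + 1.67 = 6.05
Step 3: Average value = 29.8528 / 6.05 = 4.934347


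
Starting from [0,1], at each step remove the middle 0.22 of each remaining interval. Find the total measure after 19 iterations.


Step 1: At each step, fraction remaining = 1 - 0.22 = 0.78
Step 2: After 19 steps, measure = (0.78)^19
Result = 0.008908


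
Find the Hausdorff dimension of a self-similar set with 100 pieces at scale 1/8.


For a self-similar set with N copies scaled by 1/r:
dim_H = log(N)/log(r) = log(100)/log(8)
= 4.60517/2.079442
= 2.214619


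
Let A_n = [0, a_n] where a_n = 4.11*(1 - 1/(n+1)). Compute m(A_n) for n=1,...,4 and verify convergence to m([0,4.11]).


By continuity of measure from below: if A_n increases to A, then m(A_n) -> m(A).
Here A = [0, 4.11], so m(A) = 4.11
Step 1: a_1 = 4.11*(1 - 1/2) = 2.055, m(A_1) = 2.055
Step 2: a_2 = 4.11*(1 - 1/3) = 2.74, m(A_2) = 2.74
Step 3: a_3 = 4.11*(1 - 1/4) = 3.0825, m(A_3) = 3.0825
Step 4: a_4 = 4.11*(1 - 1/5) = 3.288, m(A_4) = 3.288
Limit: m(A_n) -> m([0,4.11]) = 4.11


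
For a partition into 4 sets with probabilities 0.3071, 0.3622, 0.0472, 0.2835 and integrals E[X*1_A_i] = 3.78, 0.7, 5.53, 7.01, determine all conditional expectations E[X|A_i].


For each cell A_i: E[X|A_i] = E[X*1_A_i] / P(A_i)
Step 1: E[X|A_1] = 3.78 / 0.3071 = 12.308694
Step 2: E[X|A_2] = 0.7 / 0.3622 = 1.932634
Step 3: E[X|A_3] = 5.53 / 0.0472 = 117.161017
Step 4: E[X|A_4] = 7.01 / 0.2835 = 24.726631
Verification: E[X] = sum E[X*1_A_i] = 3.78 + 0.7 + 5.53 + 7.01 = 17.02


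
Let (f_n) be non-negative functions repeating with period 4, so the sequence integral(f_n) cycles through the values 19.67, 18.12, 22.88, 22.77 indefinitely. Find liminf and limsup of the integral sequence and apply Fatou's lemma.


The sequence (integral(f_n)) is periodic with period 4, repeating the values 19.67, 18.12, 22.88, 22.77 indefinitely.
Step 1: For a periodic sequence, every tail (a_m, a_(m+1), ...) contains all 4 period values infinitely often.
Step 2: Hence inf of every tail = min of the period values = min(19.67, 18.12, 22.88, 22.77) = 18.12.
        liminf_n integral(f_n) = sup over m of (inf of tail from m) = 18.12.
Step 3: Similarly sup of every tail = max of the period values = 22.88.
        limsup_n integral(f_n) = 22.88.
Step 4: Fatou's lemma: integral(liminf_n f_n) <= liminf_n integral(f_n) = 18.12.
        So the integral of the pointwise liminf is at most 18.12.


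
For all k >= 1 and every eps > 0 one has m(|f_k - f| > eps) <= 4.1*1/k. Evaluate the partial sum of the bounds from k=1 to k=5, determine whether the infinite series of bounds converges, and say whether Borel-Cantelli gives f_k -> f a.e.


Step 1: List the terms 4.1*1/k for k = 1 to 5:
  k=1: 4.1
  k=2: 2.05
  k=3: 1.366667
  k=4: 1.025
  k=5: 0.82
Step 2: Partial sum = 4.1 + 2.05 + 1.366667 + 1.025 + 0.82
     = 9.361667
Step 3: The full series sum_(k>=1) 4.1*1/k diverges (harmonic series, p = 1; a nonzero constant multiple of a divergent series diverges).
Step 4: The (first) Borel-Cantelli lemma requires a summable sequence of measures, so it does not apply here;
        from this bound alone no conclusion about a.e. convergence can be drawn (convergence in measure still
        gives an a.e.-convergent subsequence, but not a.e. convergence of the whole sequence).
Conclusion: series diverges; Borel-Cantelli is inconclusive about a.e. convergence of f_k.


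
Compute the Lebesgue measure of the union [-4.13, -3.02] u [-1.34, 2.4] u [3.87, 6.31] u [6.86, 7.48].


For pairwise disjoint intervals, m(union) = sum of lengths.
= (-3.02 - -4.13) + (2.4 - -1.34) + (6.31 - 3.87) + (7.48 - 6.86)
= 1.11 + 3.74 + 2.44 + 0.62
= 7.91


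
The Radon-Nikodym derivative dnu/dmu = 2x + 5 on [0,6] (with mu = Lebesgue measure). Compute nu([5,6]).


nu(A) = integral_A (dnu/dmu) dmu = integral_5^6 (2x + 5) dx
Step 1: Antiderivative F(x) = (2/2)x^2 + 5x
Step 2: F(6) = (2/2)*6^2 + 5*6 = 36 + 30 = 66
Step 3: F(5) = (2/2)*5^2 + 5*5 = 25 + 25 = 50
Step 4: nu([5,6]) = F(6) - F(5) = 66 - 50 = 16


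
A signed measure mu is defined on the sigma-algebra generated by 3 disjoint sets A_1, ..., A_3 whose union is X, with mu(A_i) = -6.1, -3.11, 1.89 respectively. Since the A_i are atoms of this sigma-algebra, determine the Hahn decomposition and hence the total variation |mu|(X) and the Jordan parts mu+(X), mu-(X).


Step 1: Every measurable set is a union of atoms (the cells / points), so a Hahn decomposition is
  obtained by grouping atoms by sign: P = union of atoms with mu > 0, N = union of the remaining atoms.
  Atoms in P (indices): 3;  atoms in N (indices): 1, 2
  Positive values: 1.89
  Negative values: -6.1, -3.11
Step 2: mu+(X) = mu(P) = sum of positive atom values = 1.89
Step 3: mu-(X) = -mu(N) = sum of |negative atom values| = 9.21
Step 4: |mu|(X) = mu+(X) + mu-(X) = 1.89 + 9.21 = 11.1


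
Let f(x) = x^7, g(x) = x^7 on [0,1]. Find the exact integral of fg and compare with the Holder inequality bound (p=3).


Step 1: Exact integral of f*g = integral(x^14, 0, 1) = 1/15
     = 0.066667
Step 2: Holder bound with p=3, q=1.5:
  ||f||_p = (integral x^21 dx)^(1/3) = (1/22)^(1/3) = 0.356883
  ||g||_q = (integral x^10.5 dx)^(1/1.5) = (1/11.5)^(1/1.5) = 0.196276
Step 3: Holder bound = ||f||_p * ||g||_q = 0.356883 * 0.196276 = 0.070048
Verification: 0.066667 <= 0.070048 (Holder holds)


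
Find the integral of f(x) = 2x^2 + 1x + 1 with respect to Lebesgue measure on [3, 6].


The Lebesgue integral of a Riemann-integrable function agrees with the Riemann integral.
Antiderivative F(x) = (2/3)x^3 + (1/2)x^2 + 1x
F(6) = (2/3)*6^3 + (1/2)*6^2 + 1*6
     = (2/3)*216 + (1/2)*36 + 1*6
     = 144 + 18 + 6
     = 168
F(3) = 25.5
Integral = F(6) - F(3) = 168 - 25.5 = 142.5


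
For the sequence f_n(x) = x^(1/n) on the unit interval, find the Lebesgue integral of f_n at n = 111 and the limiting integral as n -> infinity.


At n = 111: f_111(x) = x^(1/111).
Step 1: integral(x^(1/111), 0, 1) = [x^(1/111+1) / (1/111+1)] from 0 to 1
     = 1 / (1/111 + 1) = 1 / ((111+1)/111) = 111/(111+1)
     = 111/112 = 0.991071
Step 2: As n -> infinity, f_n(x) = x^(1/n) -> 1 for x in (0,1], and f_n is increasing in n.
By MCT, lim_n integral(f_n) = integral(lim_n f_n) = integral(1, 0, 1) = 1.
Step 3: Verify convergence: 111/112 = 0.991071 -> 1


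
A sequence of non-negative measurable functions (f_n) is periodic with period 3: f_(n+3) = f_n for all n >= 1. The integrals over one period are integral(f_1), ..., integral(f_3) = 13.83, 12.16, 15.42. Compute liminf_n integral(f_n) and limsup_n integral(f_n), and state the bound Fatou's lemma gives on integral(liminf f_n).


The sequence (integral(f_n)) is periodic with period 3, repeating the values 13.83, 12.16, 15.42 indefinitely.
Step 1: For a periodic sequence, every tail (a_m, a_(m+1), ...) contains all 3 period values infinitely often.
Step 2: Hence inf of every tail = min of the period values = min(13.83, 12.16, 15.42) = 12.16.
        liminf_n integral(f_n) = sup over m of (inf of tail from m) = 12.16.
Step 3: Similarly sup of every tail = max of the period values = 15.42.
        limsup_n integral(f_n) = 15.42.
Step 4: Fatou's lemma: integral(liminf_n f_n) <= liminf_n integral(f_n) = 12.16.
        So the integral of the pointwise liminf is at most 12.16.


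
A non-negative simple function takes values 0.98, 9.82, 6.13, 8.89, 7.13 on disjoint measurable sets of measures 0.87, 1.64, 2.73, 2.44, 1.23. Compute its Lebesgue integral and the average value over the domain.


Step 1: Integral = sum(value_i * measure_i)
= 0.98*0.87 + 9.82*1.64 + 6.13*2.73 + 8.89*2.44 + 7.13*1.23
= 0.8526 + 16.1048 + 16.7349 + 21.6916 + 8.7699
= 64.1538
Step 2: Total measure of domain = 0.87 + 1.64 + 2.73 + 2.44 + 1.23 = 8.91
Step 3: Average value = 64.1538 / 8.91 = 7.200202


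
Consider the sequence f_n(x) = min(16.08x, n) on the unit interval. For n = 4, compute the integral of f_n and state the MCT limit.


f(x) = 16.08x on [0,1]; f_n(x) = min(16.08x, n). At n = 4:
Step 1: f(x) reaches 4 at x = 4/16.08 = 0.248756
Step 2: integral(f_4) = integral(16.08x, 0, 0.248756) + integral(4, 0.248756, 1)
       = 16.08*0.248756^2/2 + 4*(1 - 0.248756)
       = 0.497512 + 3.004975
       = 3.502488
Step 3: As n -> infinity, f_n increases to f, so by MCT integral(f_n) -> integral(f) = 16.08/2 = 8.04.
Convergence: integral(f_4) = 3.502488 -> 8.04 as n -> infinity


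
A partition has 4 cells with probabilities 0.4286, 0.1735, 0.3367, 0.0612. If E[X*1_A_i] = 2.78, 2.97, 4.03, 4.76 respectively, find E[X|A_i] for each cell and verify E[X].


For each cell A_i: E[X|A_i] = E[X*1_A_i] / P(A_i)
Step 1: E[X|A_1] = 2.78 / 0.4286 = 6.486234
Step 2: E[X|A_2] = 2.97 / 0.1735 = 17.118156
Step 3: E[X|A_3] = 4.03 / 0.3367 = 11.969112
Step 4: E[X|A_4] = 4.76 / 0.0612 = 77.777778
Verification: E[X] = sum E[X*1_A_i] = 2.78 + 2.97 + 4.03 + 4.76 = 14.54


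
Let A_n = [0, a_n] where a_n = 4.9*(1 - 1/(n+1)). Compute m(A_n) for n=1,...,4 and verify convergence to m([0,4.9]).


By continuity of measure from below: if A_n increases to A, then m(A_n) -> m(A).
Here A = [0, 4.9], so m(A) = 4.9
Step 1: a_1 = 4.9*(1 - 1/2) = 2.45, m(A_1) = 2.45
Step 2: a_2 = 4.9*(1 - 1/3) = 3.2667, m(A_2) = 3.2667
Step 3: a_3 = 4.9*(1 - 1/4) = 3.675, m(A_3) = 3.675
Step 4: a_4 = 4.9*(1 - 1/5) = 3.92, m(A_4) = 3.92
Limit: m(A_n) -> m([0,4.9]) = 4.9


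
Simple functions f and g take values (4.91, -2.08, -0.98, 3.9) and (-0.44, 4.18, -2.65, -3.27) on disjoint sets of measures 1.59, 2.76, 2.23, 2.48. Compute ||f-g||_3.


Step 1: Compute differences f_i - g_i:
  4.91 - -0.44 = 5.35
  -2.08 - 4.18 = -6.26
  -0.98 - -2.65 = 1.67
  3.9 - -3.27 = 7.17
Step 2: Compute |diff|^3 * measure for each set:
  |5.35|^3 * 1.59 = 153.130375 * 1.59 = 243.477296
  |-6.26|^3 * 2.76 = 245.314376 * 2.76 = 677.067678
  |1.67|^3 * 2.23 = 4.657463 * 2.23 = 10.386142
  |7.17|^3 * 2.48 = 368.601813 * 2.48 = 914.132496
Step 3: Sum = 1845.063613
Step 4: ||f-g||_3 = (1845.063613)^(1/3) = 12.265082


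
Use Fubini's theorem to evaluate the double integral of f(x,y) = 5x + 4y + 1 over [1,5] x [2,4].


By Fubini, integrate in x first, then y.
Step 1: Fix y, integrate over x in [1,5]:
  integral(5x + 4y + 1, x=1..5)
  = 5*(5^2 - 1^2)/2 + (4y + 1)*(5 - 1)
  = 60 + (4y + 1)*4
  = 60 + 16y + 4
  = 64 + 16y
Step 2: Integrate over y in [2,4]:
  integral(64 + 16y, y=2..4)
  = 64*2 + 16*(4^2 - 2^2)/2
  = 128 + 96
  = 224


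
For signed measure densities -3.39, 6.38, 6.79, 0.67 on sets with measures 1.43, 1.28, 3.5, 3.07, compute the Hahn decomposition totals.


Step 1: Compute signed measure on each set:
  Set 1: -3.39 * 1.43 = -4.8477
  Set 2: 6.38 * 1.28 = 8.1664
  Set 3: 6.79 * 3.5 = 23.765
  Set 4: 0.67 * 3.07 = 2.0569
Step 2: Total signed measure = (-4.8477) + (8.1664) + (23.765) + (2.0569)
     = 29.1406
Step 3: Positive part mu+(X) = sum of positive contributions = 33.9883
Step 4: Negative part mu-(X) = |sum of negative contributions| = 4.8477


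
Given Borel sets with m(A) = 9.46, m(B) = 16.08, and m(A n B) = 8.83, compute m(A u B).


By inclusion-exclusion: m(A u B) = m(A) + m(B) - m(A n B)
= 9.46 + 16.08 - 8.83
= 16.71


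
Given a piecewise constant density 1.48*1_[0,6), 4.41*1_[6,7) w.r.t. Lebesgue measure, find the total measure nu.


Integrate each piece of the Radon-Nikodym derivative:
Step 1: integral_0^6 1.48 dx = 1.48*(6-0) = 1.48*6 = 8.88
Step 2: integral_6^7 4.41 dx = 4.41*(7-6) = 4.41*1 = 4.41
Total: 8.88 + 4.41 = 13.29


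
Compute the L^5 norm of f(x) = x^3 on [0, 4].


Step 1: ||f||_5 = (integral_0^4 |x^3|^5 dx)^(1/5)
     = (integral_0^4 x^15 dx)^(1/5)
Step 2: integral_0^4 x^15 dx = [x^16/(16)] from 0 to 4 = 4^16/16
     = 4294967296/16 = 2.684355e+08
Step 3: ||f||_5 = (2.684355e+08)^(1/5) = 48.50293


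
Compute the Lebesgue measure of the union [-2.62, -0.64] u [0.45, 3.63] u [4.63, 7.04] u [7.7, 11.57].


For pairwise disjoint intervals, m(union) = sum of lengths.
= (-0.64 - -2.62) + (3.63 - 0.45) + (7.04 - 4.63) + (11.57 - 7.7)
= 1.98 + 3.18 + 2.41 + 3.87
= 11.44


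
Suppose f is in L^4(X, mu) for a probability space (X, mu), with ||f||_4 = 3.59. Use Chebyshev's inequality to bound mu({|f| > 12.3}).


Chebyshev/Markov inequality: mu(|f| > eps) <= (||f||_p / eps)^p
Step 1: ||f||_4 / eps = 3.59 / 12.3 = 0.29187
Step 2: Raise to power p = 4:
  (0.29187)^4 = 0.007257
Step 3: Therefore mu(|f| > 12.3) <= 0.007257


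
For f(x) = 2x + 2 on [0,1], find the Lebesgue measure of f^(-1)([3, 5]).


f^(-1)([3, 5]) = {x : 3 <= 2x + 2 <= 5}
Solving: (3 - 2)/2 <= x <= (5 - 2)/2
= [0.5, 1.5]
Intersecting with [0,1]: [0.5, 1]
Measure = 1 - 0.5 = 0.5


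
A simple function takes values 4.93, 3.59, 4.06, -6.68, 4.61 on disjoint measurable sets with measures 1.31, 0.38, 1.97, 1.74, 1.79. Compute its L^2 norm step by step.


Step 1: Compute |f_i|^2 for each value:
  |4.93|^2 = 24.3049
  |3.59|^2 = 12.8881
  |4.06|^2 = 16.4836
  |-6.68|^2 = 44.6224
  |4.61|^2 = 21.2521
Step 2: Multiply by measures and sum:
  24.3049 * 1.31 = 31.839419
  12.8881 * 0.38 = 4.897478
  16.4836 * 1.97 = 32.472692
  44.6224 * 1.74 = 77.642976
  21.2521 * 1.79 = 38.041259
Sum = 31.839419 + 4.897478 + 32.472692 + 77.642976 + 38.041259 = 184.893824
Step 3: Take the p-th root:
||f||_2 = (184.893824)^(1/2) = 13.597567


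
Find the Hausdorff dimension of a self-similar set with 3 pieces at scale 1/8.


For a self-similar set with N copies scaled by 1/r:
dim_H = log(N)/log(r) = log(3)/log(8)
= 1.098612/2.079442
= 0.528321


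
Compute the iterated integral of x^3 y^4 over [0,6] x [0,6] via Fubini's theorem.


By Fubini's theorem, the double integral factors as a product of single integrals:
Step 1: integral_0^6 x^3 dx = [x^4/4] from 0 to 6
     = 6^4/4 = 324
Step 2: integral_0^6 y^4 dy = [y^5/5] from 0 to 6
     = 6^5/5 = 1555.2
Step 3: Double integral = 324 * 1555.2 = 503884.8


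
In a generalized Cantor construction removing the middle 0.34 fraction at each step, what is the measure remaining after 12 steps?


Step 1: At each step, fraction remaining = 1 - 0.34 = 0.66
Step 2: After 12 steps, measure = (0.66)^12
Result = 0.006832


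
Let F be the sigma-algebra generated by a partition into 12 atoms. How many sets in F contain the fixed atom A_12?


Each element of F is a union of some subset S of the 12 atoms.
The element contains A_12 iff A_12 is in S.
So we count subsets S of {A_1,...,A_12} with A_12 in S: choose freely among the other 11 atoms.
Count = 2^(12-1) = 2^11 = 2048.


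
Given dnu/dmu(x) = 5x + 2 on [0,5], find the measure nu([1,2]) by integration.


nu(A) = integral_A (dnu/dmu) dmu = integral_1^2 (5x + 2) dx
Step 1: Antiderivative F(x) = (5/2)x^2 + 2x
Step 2: F(2) = (5/2)*2^2 + 2*2 = 10 + 4 = 14
Step 3: F(1) = (5/2)*1^2 + 2*1 = 2.5 + 2 = 4.5
Step 4: nu([1,2]) = F(2) - F(1) = 14 - 4.5 = 9.5


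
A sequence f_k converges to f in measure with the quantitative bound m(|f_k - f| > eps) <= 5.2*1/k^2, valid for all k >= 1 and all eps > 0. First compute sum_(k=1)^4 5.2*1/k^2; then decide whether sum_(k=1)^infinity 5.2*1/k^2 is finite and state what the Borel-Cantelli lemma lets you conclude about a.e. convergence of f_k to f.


Step 1: List the terms 5.2*1/k^2 for k = 1 to 4:
  k=1: 5.2
  k=2: 1.3
  k=3: 0.577778
  k=4: 0.325
Step 2: Partial sum = 5.2 + 1.3 + 0.577778 + 0.325
     = 7.402778
Step 3: The full series sum_(k>=1) 5.2*1/k^2 converges (p-series with p = 2 > 1; a constant multiple of a convergent series converges).
Step 4: Fix eps > 0. Since sum_k m(|f_k - f| > eps) < infinity, the Borel-Cantelli lemma gives
        m(limsup_k {|f_k - f| > eps}) = 0, i.e. for a.e. x, |f_k(x) - f(x)| <= eps for all large k.
        Applying this with eps = 1/j for j = 1, 2, ... and intersecting the countably many full-measure sets,
        for a.e. x we get limsup_k |f_k(x) - f(x)| <= 1/j for every j, hence f_k -> f almost everywhere.
Conclusion: series converges; Borel-Cantelli yields f_k -> f a.e.


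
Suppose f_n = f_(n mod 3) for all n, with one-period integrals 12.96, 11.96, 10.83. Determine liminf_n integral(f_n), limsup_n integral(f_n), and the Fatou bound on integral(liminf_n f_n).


The sequence (integral(f_n)) is periodic with period 3, repeating the values 12.96, 11.96, 10.83 indefinitely.
Step 1: For a periodic sequence, every tail (a_m, a_(m+1), ...) contains all 3 period values infinitely often.
Step 2: Hence inf of every tail = min of the period values = min(12.96, 11.96, 10.83) = 10.83.
        liminf_n integral(f_n) = sup over m of (inf of tail from m) = 10.83.
Step 3: Similarly sup of every tail = max of the period values = 12.96.
        limsup_n integral(f_n) = 12.96.
Step 4: Fatou's lemma: integral(liminf_n f_n) <= liminf_n integral(f_n) = 10.83.
        So the integral of the pointwise liminf is at most 10.83.


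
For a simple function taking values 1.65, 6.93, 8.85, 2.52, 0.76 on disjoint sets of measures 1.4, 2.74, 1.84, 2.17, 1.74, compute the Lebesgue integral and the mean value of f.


Step 1: Integral = sum(value_i * measure_i)
= 1.65*1.4 + 6.93*2.74 + 8.85*1.84 + 2.52*2.17 + 0.76*1.74
= 2.31 + 18.9882 + 16.284 + 5.4684 + 1.3224
= 44.373
Step 2: Total measure of domain = 1.4 + 2.74 + 1.84 + 2.17 + 1.74 = 9.89
Step 3: Average value = 44.373 / 9.89 = 4.486653


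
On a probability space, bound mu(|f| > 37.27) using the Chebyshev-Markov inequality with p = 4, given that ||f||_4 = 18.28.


Chebyshev/Markov inequality: mu(|f| > eps) <= (||f||_p / eps)^p
Step 1: ||f||_4 / eps = 18.28 / 37.27 = 0.490475
Step 2: Raise to power p = 4:
  (0.490475)^4 = 0.057872
Step 3: Therefore mu(|f| > 37.27) <= 0.057872


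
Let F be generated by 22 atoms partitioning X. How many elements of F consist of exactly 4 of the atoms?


Each element of F is a union of some subset of the 22 atoms.
Elements that are unions of exactly 4 atoms correspond to 4-element subsets of the 22 atoms.
Count = C(22, 4) = 22! / (4! * 18!) = 7315.


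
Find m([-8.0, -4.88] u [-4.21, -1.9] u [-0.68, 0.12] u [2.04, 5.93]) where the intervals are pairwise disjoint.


For pairwise disjoint intervals, m(union) = sum of lengths.
= (-4.88 - -8.0) + (-1.9 - -4.21) + (0.12 - -0.68) + (5.93 - 2.04)
= 3.12 + 2.31 + 0.8 + 3.89
= 10.12


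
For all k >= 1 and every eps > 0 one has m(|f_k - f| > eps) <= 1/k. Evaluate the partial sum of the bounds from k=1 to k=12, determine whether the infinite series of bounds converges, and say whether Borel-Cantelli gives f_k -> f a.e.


Step 1: List the terms 1/k for k = 1 to 12:
  k=1: 1
  k=2: 0.5
  k=3: 0.333333
  k=4: 0.25
  k=5: 0.2
  k=6: 0.166667
  k=7: 0.142857
  k=8: 0.125
  k=9: 0.111111
  k=10: 0.1
  k=11: 0.090909
  k=12: 0.083333
Step 2: Partial sum = 1 + 0.5 + 0.333333 + 0.25 + 0.2 + 0.166667 + 0.142857 + 0.125 + 0.111111 + 0.1 + 0.090909 + 0.083333
     = 3.103211
Step 3: The full series sum_(k>=1) 1/k diverges (harmonic series, p = 1; a nonzero constant multiple of a divergent series diverges).
Step 4: The (first) Borel-Cantelli lemma requires a summable sequence of measures, so it does not apply here;
        from this bound alone no conclusion about a.e. convergence can be drawn (convergence in measure still
        gives an a.e.-convergent subsequence, but not a.e. convergence of the whole sequence).
Conclusion: series diverges; Borel-Cantelli is inconclusive about a.e. convergence of f_k.


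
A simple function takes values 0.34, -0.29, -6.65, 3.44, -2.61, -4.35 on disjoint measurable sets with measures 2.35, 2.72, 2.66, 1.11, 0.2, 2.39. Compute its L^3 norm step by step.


Step 1: Compute |f_i|^3 for each value:
  |0.34|^3 = 0.039304
  |-0.29|^3 = 0.024389
  |-6.65|^3 = 294.079625
  |3.44|^3 = 40.707584
  |-2.61|^3 = 17.779581
  |-4.35|^3 = 82.312875
Step 2: Multiply by measures and sum:
  0.039304 * 2.35 = 0.092364
  0.024389 * 2.72 = 0.066338
  294.079625 * 2.66 = 782.251803
  40.707584 * 1.11 = 45.185418
  17.779581 * 0.2 = 3.555916
  82.312875 * 2.39 = 196.727771
Sum = 0.092364 + 0.066338 + 782.251803 + 45.185418 + 3.555916 + 196.727771 = 1027.879611
Step 3: Take the p-th root:
||f||_3 = (1027.879611)^(1/3) = 10.092082


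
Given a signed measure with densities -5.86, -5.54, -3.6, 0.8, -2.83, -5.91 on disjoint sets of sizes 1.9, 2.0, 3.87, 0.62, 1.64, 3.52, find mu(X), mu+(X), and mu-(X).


Step 1: Compute signed measure on each set:
  Set 1: -5.86 * 1.9 = -11.134
  Set 2: -5.54 * 2.0 = -11.08
  Set 3: -3.6 * 3.87 = -13.932
  Set 4: 0.8 * 0.62 = 0.496
  Set 5: -2.83 * 1.64 = -4.6412
  Set 6: -5.91 * 3.52 = -20.8032
Step 2: Total signed measure = (-11.134) + (-11.08) + (-13.932) + (0.496) + (-4.6412) + (-20.8032)
     = -61.0944
Step 3: Positive part mu+(X) = sum of positive contributions = 0.496
Step 4: Negative part mu-(X) = |sum of negative contributions| = 61.5904


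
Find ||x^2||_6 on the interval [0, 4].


Step 1: ||f||_6 = (integral_0^4 |x^2|^6 dx)^(1/6)
     = (integral_0^4 x^12 dx)^(1/6)
Step 2: integral_0^4 x^12 dx = [x^13/(13)] from 0 to 4 = 4^13/13
     = 67108864/13 = 5.162220e+06
Step 3: ||f||_6 = (5.162220e+06)^(1/6) = 13.146377


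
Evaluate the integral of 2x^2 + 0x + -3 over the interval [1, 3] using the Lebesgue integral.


The Lebesgue integral of a Riemann-integrable function agrees with the Riemann integral.
Antiderivative F(x) = (2/3)x^3 + (0/2)x^2 + -3x
F(3) = (2/3)*3^3 + (0/2)*3^2 + -3*3
     = (2/3)*27 + (0/2)*9 + -3*3
     = 18 + 0.0 + -9
     = 9
F(1) = -2.333333
Integral = F(3) - F(1) = 9 - -2.333333 = 11.333333


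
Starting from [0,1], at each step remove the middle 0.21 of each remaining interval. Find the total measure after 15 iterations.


Step 1: At each step, fraction remaining = 1 - 0.21 = 0.79
Step 2: After 15 steps, measure = (0.79)^15
Result = 0.029134


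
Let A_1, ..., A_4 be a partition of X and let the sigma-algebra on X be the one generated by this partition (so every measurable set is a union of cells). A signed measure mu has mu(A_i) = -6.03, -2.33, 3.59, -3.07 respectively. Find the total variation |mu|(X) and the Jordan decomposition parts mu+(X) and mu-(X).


Step 1: Every measurable set is a union of atoms (the cells / points), so a Hahn decomposition is
  obtained by grouping atoms by sign: P = union of atoms with mu > 0, N = union of the remaining atoms.
  Atoms in P (indices): 3;  atoms in N (indices): 1, 2, 4
  Positive values: 3.59
  Negative values: -6.03, -2.33, -3.07
Step 2: mu+(X) = mu(P) = sum of positive atom values = 3.59
Step 3: mu-(X) = -mu(N) = sum of |negative atom values| = 11.43
Step 4: |mu|(X) = mu+(X) + mu-(X) = 3.59 + 11.43 = 15.02


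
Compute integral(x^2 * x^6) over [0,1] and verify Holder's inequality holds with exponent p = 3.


Step 1: Exact integral of f*g = integral(x^8, 0, 1) = 1/9
     = 0.111111
Step 2: Holder bound with p=3, q=1.5:
  ||f||_p = (integral x^6 dx)^(1/3) = (1/7)^(1/3) = 0.522758
  ||g||_q = (integral x^9 dx)^(1/1.5) = (1/10)^(1/1.5) = 0.215443
Step 3: Holder bound = ||f||_p * ||g||_q = 0.522758 * 0.215443 = 0.112625
Verification: 0.111111 <= 0.112625 (Holder holds)


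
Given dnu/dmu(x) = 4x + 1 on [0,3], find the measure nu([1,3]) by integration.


nu(A) = integral_A (dnu/dmu) dmu = integral_1^3 (4x + 1) dx
Step 1: Antiderivative F(x) = (4/2)x^2 + 1x
Step 2: F(3) = (4/2)*3^2 + 1*3 = 18 + 3 = 21
Step 3: F(1) = (4/2)*1^2 + 1*1 = 2 + 1 = 3
Step 4: nu([1,3]) = F(3) - F(1) = 21 - 3 = 18


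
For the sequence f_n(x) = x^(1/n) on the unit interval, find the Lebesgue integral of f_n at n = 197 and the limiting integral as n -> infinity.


At n = 197: f_197(x) = x^(1/197).
Step 1: integral(x^(1/197), 0, 1) = [x^(1/197+1) / (1/197+1)] from 0 to 1
     = 1 / (1/197 + 1) = 1 / ((197+1)/197) = 197/(197+1)
     = 197/198 = 0.994949
Step 2: As n -> infinity, f_n(x) = x^(1/n) -> 1 for x in (0,1], and f_n is increasing in n.
By MCT, lim_n integral(f_n) = integral(lim_n f_n) = integral(1, 0, 1) = 1.
Step 3: Verify convergence: 197/198 = 0.994949 -> 1


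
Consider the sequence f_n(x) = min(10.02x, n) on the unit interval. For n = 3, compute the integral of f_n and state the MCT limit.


f(x) = 10.02x on [0,1]; f_n(x) = min(10.02x, n). At n = 3:
Step 1: f(x) reaches 3 at x = 3/10.02 = 0.299401
Step 2: integral(f_3) = integral(10.02x, 0, 0.299401) + integral(3, 0.299401, 1)
       = 10.02*0.299401^2/2 + 3*(1 - 0.299401)
       = 0.449102 + 2.101796
       = 2.550898
Step 3: As n -> infinity, f_n increases to f, so by MCT integral(f_n) -> integral(f) = 10.02/2 = 5.01.
Convergence: integral(f_3) = 2.550898 -> 5.01 as n -> infinity


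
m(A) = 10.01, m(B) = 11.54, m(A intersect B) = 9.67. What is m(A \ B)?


m(A \ B) = m(A) - m(A n B)
= 10.01 - 9.67
= 0.34


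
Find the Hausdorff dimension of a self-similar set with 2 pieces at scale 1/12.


For a self-similar set with N copies scaled by 1/r:
dim_H = log(N)/log(r) = log(2)/log(12)
= 0.693147/2.484907
= 0.278943


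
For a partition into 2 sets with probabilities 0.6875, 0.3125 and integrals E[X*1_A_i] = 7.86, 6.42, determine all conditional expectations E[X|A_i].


For each cell A_i: E[X|A_i] = E[X*1_A_i] / P(A_i)
Step 1: E[X|A_1] = 7.86 / 0.6875 = 11.432727
Step 2: E[X|A_2] = 6.42 / 0.3125 = 20.544
Verification: E[X] = sum E[X*1_A_i] = 7.86 + 6.42 = 14.28


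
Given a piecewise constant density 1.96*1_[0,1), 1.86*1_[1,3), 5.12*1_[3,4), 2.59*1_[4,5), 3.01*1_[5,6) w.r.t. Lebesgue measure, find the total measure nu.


Integrate each piece of the Radon-Nikodym derivative:
Step 1: integral_0^1 1.96 dx = 1.96*(1-0) = 1.96*1 = 1.96
Step 2: integral_1^3 1.86 dx = 1.86*(3-1) = 1.86*2 = 3.72
Step 3: integral_3^4 5.12 dx = 5.12*(4-3) = 5.12*1 = 5.12
Step 4: integral_4^5 2.59 dx = 2.59*(5-4) = 2.59*1 = 2.59
Step 5: integral_5^6 3.01 dx = 3.01*(6-5) = 3.01*1 = 3.01
Total: 1.96 + 3.72 + 5.12 + 2.59 + 3.01 = 16.4


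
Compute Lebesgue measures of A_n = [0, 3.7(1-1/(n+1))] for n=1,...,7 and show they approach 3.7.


By continuity of measure from below: if A_n increases to A, then m(A_n) -> m(A).
Here A = [0, 3.7], so m(A) = 3.7
Step 1: a_1 = 3.7*(1 - 1/2) = 1.85, m(A_1) = 1.85
Step 2: a_2 = 3.7*(1 - 1/3) = 2.4667, m(A_2) = 2.4667
Step 3: a_3 = 3.7*(1 - 1/4) = 2.775, m(A_3) = 2.775
Step 4: a_4 = 3.7*(1 - 1/5) = 2.96, m(A_4) = 2.96
Step 5: a_5 = 3.7*(1 - 1/6) = 3.0833, m(A_5) = 3.0833
Step 6: a_6 = 3.7*(1 - 1/7) = 3.1714, m(A_6) = 3.1714
Step 7: a_7 = 3.7*(1 - 1/8) = 3.2375, m(A_7) = 3.2375
Limit: m(A_n) -> m([0,3.7]) = 3.7


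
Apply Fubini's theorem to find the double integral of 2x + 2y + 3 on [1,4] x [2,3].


By Fubini, integrate in x first, then y.
Step 1: Fix y, integrate over x in [1,4]:
  integral(2x + 2y + 3, x=1..4)
  = 2*(4^2 - 1^2)/2 + (2y + 3)*(4 - 1)
  = 15 + (2y + 3)*3
  = 15 + 6y + 9
  = 24 + 6y
Step 2: Integrate over y in [2,3]:
  integral(24 + 6y, y=2..3)
  = 24*1 + 6*(3^2 - 2^2)/2
  = 24 + 15
  = 39


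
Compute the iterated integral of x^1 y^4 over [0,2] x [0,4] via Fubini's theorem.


By Fubini's theorem, the double integral factors as a product of single integrals:
Step 1: integral_0^2 x^1 dx = [x^2/2] from 0 to 2
     = 2^2/2 = 2
Step 2: integral_0^4 y^4 dy = [y^5/5] from 0 to 4
     = 4^5/5 = 204.8
Step 3: Double integral = 2 * 204.8 = 409.6


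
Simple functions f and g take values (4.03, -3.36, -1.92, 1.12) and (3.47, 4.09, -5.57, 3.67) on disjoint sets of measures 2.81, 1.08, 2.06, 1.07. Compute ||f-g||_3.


Step 1: Compute differences f_i - g_i:
  4.03 - 3.47 = 0.56
  -3.36 - 4.09 = -7.45
  -1.92 - -5.57 = 3.65
  1.12 - 3.67 = -2.55
Step 2: Compute |diff|^3 * measure for each set:
  |0.56|^3 * 2.81 = 0.175616 * 2.81 = 0.493481
  |-7.45|^3 * 1.08 = 413.493625 * 1.08 = 446.573115
  |3.65|^3 * 2.06 = 48.627125 * 2.06 = 100.171878
  |-2.55|^3 * 1.07 = 16.581375 * 1.07 = 17.742071
Step 3: Sum = 564.980545
Step 4: ||f-g||_3 = (564.980545)^(1/3) = 8.266935


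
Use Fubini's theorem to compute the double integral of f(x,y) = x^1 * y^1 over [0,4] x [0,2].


By Fubini's theorem, the double integral factors as a product of single integrals:
Step 1: integral_0^4 x^1 dx = [x^2/2] from 0 to 4
     = 4^2/2 = 8
Step 2: integral_0^2 y^1 dy = [y^2/2] from 0 to 2
     = 2^2/2 = 2
Step 3: Double integral = 8 * 2 = 16


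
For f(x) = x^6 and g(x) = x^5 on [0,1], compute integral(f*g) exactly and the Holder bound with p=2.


Step 1: Exact integral of f*g = integral(x^11, 0, 1) = 1/12
     = 0.083333
Step 2: Holder bound with p=2, q=2:
  ||f||_p = (integral x^12 dx)^(1/2) = (1/13)^(1/2) = 0.27735
  ||g||_q = (integral x^10 dx)^(1/2) = (1/11)^(1/2) = 0.301511
Step 3: Holder bound = ||f||_p * ||g||_q = 0.27735 * 0.301511 = 0.083624
Verification: 0.083333 <= 0.083624 (Holder holds)


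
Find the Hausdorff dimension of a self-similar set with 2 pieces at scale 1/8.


For a self-similar set with N copies scaled by 1/r:
dim_H = log(N)/log(r) = log(2)/log(8)
= 0.693147/2.079442
= 0.333333


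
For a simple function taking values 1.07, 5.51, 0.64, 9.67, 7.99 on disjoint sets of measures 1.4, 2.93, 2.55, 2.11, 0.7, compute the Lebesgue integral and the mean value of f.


Step 1: Integral = sum(value_i * measure_i)
= 1.07*1.4 + 5.51*2.93 + 0.64*2.55 + 9.67*2.11 + 7.99*0.7
= 1.498 + 16.1443 + 1.632 + 20.4037 + 5.593
= 45.271
Step 2: Total measure of domain = 1.4 + 2.93 + 2.55 + 2.11 + 0.7 = 9.69
Step 3: Average value = 45.271 / 9.69 = 4.67193


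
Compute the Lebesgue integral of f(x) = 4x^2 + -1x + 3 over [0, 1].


The Lebesgue integral of a Riemann-integrable function agrees with the Riemann integral.
Antiderivative F(x) = (4/3)x^3 + (-1/2)x^2 + 3x
F(1) = (4/3)*1^3 + (-1/2)*1^2 + 3*1
     = (4/3)*1 + (-1/2)*1 + 3*1
     = 1.333333 + -0.5 + 3
     = 3.833333
F(0) = 0.0
Integral = F(1) - F(0) = 3.833333 - 0.0 = 3.833333


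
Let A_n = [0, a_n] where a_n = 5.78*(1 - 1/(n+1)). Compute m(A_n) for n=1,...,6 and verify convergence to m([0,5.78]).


By continuity of measure from below: if A_n increases to A, then m(A_n) -> m(A).
Here A = [0, 5.78], so m(A) = 5.78
Step 1: a_1 = 5.78*(1 - 1/2) = 2.89, m(A_1) = 2.89
Step 2: a_2 = 5.78*(1 - 1/3) = 3.8533, m(A_2) = 3.8533
Step 3: a_3 = 5.78*(1 - 1/4) = 4.335, m(A_3) = 4.335
Step 4: a_4 = 5.78*(1 - 1/5) = 4.624, m(A_4) = 4.624
Step 5: a_5 = 5.78*(1 - 1/6) = 4.8167, m(A_5) = 4.8167
Step 6: a_6 = 5.78*(1 - 1/7) = 4.9543, m(A_6) = 4.9543
Limit: m(A_n) -> m([0,5.78]) = 5.78


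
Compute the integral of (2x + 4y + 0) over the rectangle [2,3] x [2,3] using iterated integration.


By Fubini, integrate in x first, then y.
Step 1: Fix y, integrate over x in [2,3]:
  integral(2x + 4y + 0, x=2..3)
  = 2*(3^2 - 2^2)/2 + (4y + 0)*(3 - 2)
  = 5 + (4y + 0)*1
  = 5 + 4y + 0
  = 5 + 4y
Step 2: Integrate over y in [2,3]:
  integral(5 + 4y, y=2..3)
  = 5*1 + 4*(3^2 - 2^2)/2
  = 5 + 10
  = 15


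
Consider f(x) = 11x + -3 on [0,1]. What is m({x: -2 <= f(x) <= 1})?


f^(-1)([-2, 1]) = {x : -2 <= 11x + -3 <= 1}
Solving: (-2 - -3)/11 <= x <= (1 - -3)/11
= [0.090909, 0.363636]
Intersecting with [0,1]: [0.090909, 0.363636]
Measure = 0.363636 - 0.090909 = 0.272727


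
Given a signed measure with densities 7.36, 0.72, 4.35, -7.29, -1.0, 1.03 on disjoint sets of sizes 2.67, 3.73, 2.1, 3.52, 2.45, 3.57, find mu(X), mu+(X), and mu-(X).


Step 1: Compute signed measure on each set:
  Set 1: 7.36 * 2.67 = 19.6512
  Set 2: 0.72 * 3.73 = 2.6856
  Set 3: 4.35 * 2.1 = 9.135
  Set 4: -7.29 * 3.52 = -25.6608
  Set 5: -1.0 * 2.45 = -2.45
  Set 6: 1.03 * 3.57 = 3.6771
Step 2: Total signed measure = (19.6512) + (2.6856) + (9.135) + (-25.6608) + (-2.45) + (3.6771)
     = 7.0381
Step 3: Positive part mu+(X) = sum of positive contributions = 35.1489
Step 4: Negative part mu-(X) = |sum of negative contributions| = 28.1108


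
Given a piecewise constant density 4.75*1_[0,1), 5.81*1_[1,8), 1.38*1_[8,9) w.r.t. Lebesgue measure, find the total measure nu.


Integrate each piece of the Radon-Nikodym derivative:
Step 1: integral_0^1 4.75 dx = 4.75*(1-0) = 4.75*1 = 4.75
Step 2: integral_1^8 5.81 dx = 5.81*(8-1) = 5.81*7 = 40.67
Step 3: integral_8^9 1.38 dx = 1.38*(9-8) = 1.38*1 = 1.38
Total: 4.75 + 40.67 + 1.38 = 46.8


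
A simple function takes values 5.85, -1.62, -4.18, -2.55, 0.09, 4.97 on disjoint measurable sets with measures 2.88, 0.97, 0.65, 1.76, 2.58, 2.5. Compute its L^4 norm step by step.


Step 1: Compute |f_i|^4 for each value:
  |5.85|^4 = 1171.179506
  |-1.62|^4 = 6.887475
  |-4.18|^4 = 305.284762
  |-2.55|^4 = 42.282506
  |0.09|^4 = 6.561000e-05
  |4.97|^4 = 610.134461
Step 2: Multiply by measures and sum:
  1171.179506 * 2.88 = 3372.996978
  6.887475 * 0.97 = 6.680851
  305.284762 * 0.65 = 198.435095
  42.282506 * 1.76 = 74.417211
  6.561000e-05 * 2.58 = 1.692738e-04
  610.134461 * 2.5 = 1525.336152
Sum = 3372.996978 + 6.680851 + 198.435095 + 74.417211 + 1.692738e-04 + 1525.336152 = 5177.866457
Step 3: Take the p-th root:
||f||_4 = (5177.866457)^(1/4) = 8.48277


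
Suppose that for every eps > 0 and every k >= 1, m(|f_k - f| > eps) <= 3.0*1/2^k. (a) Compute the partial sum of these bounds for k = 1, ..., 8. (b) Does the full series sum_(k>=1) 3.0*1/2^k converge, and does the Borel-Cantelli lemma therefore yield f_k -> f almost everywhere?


Step 1: List the terms 3.0*1/2^k for k = 1 to 8:
  k=1: 1.5
  k=2: 0.75
  k=3: 0.375
  k=4: 0.1875
  k=5: 0.09375
  k=6: 0.046875
  k=7: 0.023438
  k=8: 0.011719
Step 2: Partial sum = 1.5 + 0.75 + 0.375 + 0.1875 + 0.09375 + 0.046875 + 0.023438 + 0.011719
     = 2.988281
Step 3: The full series sum_(k>=1) 3.0*1/2^k converges (geometric series with ratio 1/2 < 1; a constant multiple of a convergent series converges).
Step 4: Fix eps > 0. Since sum_k m(|f_k - f| > eps) < infinity, the Borel-Cantelli lemma gives
        m(limsup_k {|f_k - f| > eps}) = 0, i.e. for a.e. x, |f_k(x) - f(x)| <= eps for all large k.
        Applying this with eps = 1/j for j = 1, 2, ... and intersecting the countably many full-measure sets,
        for a.e. x we get limsup_k |f_k(x) - f(x)| <= 1/j for every j, hence f_k -> f almost everywhere.
Conclusion: series converges; Borel-Cantelli yields f_k -> f a.e.


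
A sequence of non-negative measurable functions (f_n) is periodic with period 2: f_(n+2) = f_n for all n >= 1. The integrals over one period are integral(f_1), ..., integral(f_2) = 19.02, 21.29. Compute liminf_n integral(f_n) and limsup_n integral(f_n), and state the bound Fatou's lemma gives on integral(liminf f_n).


The sequence (integral(f_n)) is periodic with period 2, repeating the values 19.02, 21.29 indefinitely.
Step 1: For a periodic sequence, every tail (a_m, a_(m+1), ...) contains all 2 period values infinitely often.
Step 2: Hence inf of every tail = min of the period values = min(19.02, 21.29) = 19.02.
        liminf_n integral(f_n) = sup over m of (inf of tail from m) = 19.02.
Step 3: Similarly sup of every tail = max of the period values = 21.29.
        limsup_n integral(f_n) = 21.29.
Step 4: Fatou's lemma: integral(liminf_n f_n) <= liminf_n integral(f_n) = 19.02.
        So the integral of the pointwise liminf is at most 19.02.


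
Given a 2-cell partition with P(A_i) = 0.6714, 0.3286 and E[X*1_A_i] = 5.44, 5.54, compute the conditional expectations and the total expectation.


For each cell A_i: E[X|A_i] = E[X*1_A_i] / P(A_i)
Step 1: E[X|A_1] = 5.44 / 0.6714 = 8.102472
Step 2: E[X|A_2] = 5.54 / 0.3286 = 16.859404
Verification: E[X] = sum E[X*1_A_i] = 5.44 + 5.54 = 10.98


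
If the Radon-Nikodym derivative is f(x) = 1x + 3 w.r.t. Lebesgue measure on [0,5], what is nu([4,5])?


nu(A) = integral_A (dnu/dmu) dmu = integral_4^5 (1x + 3) dx
Step 1: Antiderivative F(x) = (1/2)x^2 + 3x
Step 2: F(5) = (1/2)*5^2 + 3*5 = 12.5 + 15 = 27.5
Step 3: F(4) = (1/2)*4^2 + 3*4 = 8 + 12 = 20
Step 4: nu([4,5]) = F(5) - F(4) = 27.5 - 20 = 7.5


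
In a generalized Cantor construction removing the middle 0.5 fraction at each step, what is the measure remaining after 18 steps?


Step 1: At each step, fraction remaining = 1 - 0.5 = 0.5
Step 2: After 18 steps, measure = (0.5)^18
Result = 3.814697e-06


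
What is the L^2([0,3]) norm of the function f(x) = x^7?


Step 1: ||f||_2 = (integral_0^3 |x^7|^2 dx)^(1/2)
     = (integral_0^3 x^14 dx)^(1/2)
Step 2: integral_0^3 x^14 dx = [x^15/(15)] from 0 to 3 = 3^15/15
     = 14348907/15 = 956593.8
Step 3: ||f||_2 = (956593.8)^(1/2) = 978.056133


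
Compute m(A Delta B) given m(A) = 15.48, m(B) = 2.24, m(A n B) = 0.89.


m(A Delta B) = m(A) + m(B) - 2*m(A n B)
= 15.48 + 2.24 - 2*0.89
= 15.48 + 2.24 - 1.78
= 15.94


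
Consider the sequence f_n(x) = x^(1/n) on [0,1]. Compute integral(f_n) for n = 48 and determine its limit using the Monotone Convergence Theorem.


At n = 48: f_48(x) = x^(1/48).
Step 1: integral(x^(1/48), 0, 1) = [x^(1/48+1) / (1/48+1)] from 0 to 1
     = 1 / (1/48 + 1) = 1 / ((48+1)/48) = 48/(48+1)
     = 48/49 = 0.979592
Step 2: As n -> infinity, f_n(x) = x^(1/n) -> 1 for x in (0,1], and f_n is increasing in n.
By MCT, lim_n integral(f_n) = integral(lim_n f_n) = integral(1, 0, 1) = 1.
Step 3: Verify convergence: 48/49 = 0.979592 -> 1
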